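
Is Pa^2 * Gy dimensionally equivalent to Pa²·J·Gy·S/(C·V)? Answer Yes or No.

Left side:
  Pa = N/m² (pressure = force per area),
      = kg·m⁻¹·s⁻².
  So Pa² = kg²·m⁻²·s⁻⁴.
  Gy = J/kg (absorbed dose = energy per mass),
      = m²·s⁻².
  Combining: Pa²·Gy = (kg²·m⁻²·s⁻⁴) · (m²·s⁻²) = kg²·s⁻⁶.
Right side:
  C = s·A.
  So C⁻¹ = s⁻¹·A⁻¹.
  Pa = kg·m⁻¹·s⁻².
  So Pa² = kg²·m⁻²·s⁻⁴.
  J = kg·m²·s⁻².
  Gy = m²·s⁻².
  V = kg·m²·s⁻³·A⁻¹.
  So V⁻¹ = kg⁻¹·m⁻²·s³·A.
  S = kg⁻¹·m⁻²·s³·A².
  Combining: C⁻¹·Pa²·J·Gy·V⁻¹·S = (s⁻¹·A⁻¹) · (kg²·m⁻²·s⁻⁴) · (kg·m²·s⁻²) · (m²·s⁻²) · (kg⁻¹·m⁻²·s³·A) · (kg⁻¹·m⁻²·s³·A²) = kg·m⁻²·s⁻³·A².
Left is kg²·s⁻⁶; right is kg·m⁻²·s⁻³·A² — different.

No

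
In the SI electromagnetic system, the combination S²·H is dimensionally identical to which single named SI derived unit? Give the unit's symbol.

S = 1/Ω (conductance is reciprocal resistance),
    = kg⁻¹·m⁻²·s³·A².
So S² = kg⁻²·m⁻⁴·s⁶·A⁴.
H = Wb/A (inductance = flux per current),
    = kg·m²·s⁻²·A⁻².
Combining: S²·H = (kg⁻²·m⁻⁴·s⁶·A⁴) · (kg·m²·s⁻²·A⁻²) = kg⁻¹·m⁻²·s⁴·A².
kg⁻¹·m⁻²·s⁴·A² is the base-SI form of the farad.

F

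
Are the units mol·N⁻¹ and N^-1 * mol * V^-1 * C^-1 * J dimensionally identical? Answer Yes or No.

Left side:
  N = kg·m/s² = kg·m·s⁻² (force = mass × acceleration).
  So N⁻¹ = kg⁻¹·m⁻¹·s².
  Combining: mol·N⁻¹ = mol · (kg⁻¹·m⁻¹·s²) = kg⁻¹·m⁻¹·s²·mol.
Right side:
  N = kg·m·s⁻².
  So N⁻¹ = kg⁻¹·m⁻¹·s².
  V = kg·m²·s⁻³·A⁻¹.
  So V⁻¹ = kg⁻¹·m⁻²·s³·A.
  C = s·A.
  So C⁻¹ = s⁻¹·A⁻¹.
  J = kg·m²·s⁻².
  Combining: N⁻¹·mol·V⁻¹·C⁻¹·J = (kg⁻¹·m⁻¹·s²) · mol · (kg⁻¹·m⁻²·s³·A) · (s⁻¹·A⁻¹) · (kg·m²·s⁻²) = kg⁻¹·m⁻¹·s²·mol.
Both reduce to kg⁻¹·m⁻¹·s²·mol.

Yes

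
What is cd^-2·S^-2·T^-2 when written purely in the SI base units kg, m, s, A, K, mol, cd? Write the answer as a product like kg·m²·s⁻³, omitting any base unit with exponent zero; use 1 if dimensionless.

S = 1/Ω (conductance is reciprocal resistance),
    = kg⁻¹·m⁻²·s³·A².
So S⁻² = kg²·m⁴·s⁻⁶·A⁻⁴.
T = Wb/m² (flux density = flux per area),
    = kg·s⁻²·A⁻¹.
So T⁻² = kg⁻²·s⁴·A².
Combining: cd⁻²·S⁻²·T⁻² = cd⁻² · (kg²·m⁴·s⁻⁶·A⁻⁴) · (kg⁻²·s⁴·A²) = m⁴·s⁻²·A⁻²·cd⁻².

m⁴·s⁻²·A⁻²·cd⁻²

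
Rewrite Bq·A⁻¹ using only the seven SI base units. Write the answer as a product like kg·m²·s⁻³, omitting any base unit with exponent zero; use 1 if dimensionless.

Bq = s⁻¹.
Combining: Bq·A⁻¹ = s⁻¹ · A⁻¹ = s⁻¹·A⁻¹.

s⁻¹·A⁻¹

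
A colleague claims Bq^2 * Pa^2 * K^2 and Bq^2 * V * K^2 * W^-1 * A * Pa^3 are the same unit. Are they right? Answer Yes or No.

No

Left side:
  Bq = 1/s = s⁻¹ (activity is decays per second).
  So Bq² = s⁻².
  Pa = N/m² (pressure = force per area),
      = kg·m⁻¹·s⁻².
  So Pa² = kg²·m⁻²·s⁻⁴.
  Combining: Bq²·Pa²·K² = s⁻² · (kg²·m⁻²·s⁻⁴) · K² = kg²·m⁻²·s⁻⁶·K².
Right side:
  Bq = 1/s = s⁻¹ (activity is decays per second).
  So Bq² = s⁻².
  V = W/A (potential = power per current),
      = kg·m²·s⁻³·A⁻¹.
  W = J/s (power = energy per time),
      = kg·m²·s⁻³.
  So W⁻¹ = kg⁻¹·m⁻²·s³.
  Pa = N/m² (pressure = force per area),
      = kg·m⁻¹·s⁻².
  So Pa³ = kg³·m⁻³·s⁻⁶.
  Combining: Bq²·V·K²·W⁻¹·A·Pa³ = s⁻² · (kg·m²·s⁻³·A⁻¹) · K² · (kg⁻¹·m⁻²·s³) · A · (kg³·m⁻³·s⁻⁶) = kg³·m⁻³·s⁻⁸·K².
Left is kg²·m⁻²·s⁻⁶·K²; right is kg³·m⁻³·s⁻⁸·K² — different.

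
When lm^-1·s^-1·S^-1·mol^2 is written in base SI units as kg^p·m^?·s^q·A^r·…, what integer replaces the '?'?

2

lm = cd·sr = cd (luminous flux; sr is dimensionless).
So lm⁻¹ = cd⁻¹.
S = 1/Ω (conductance is reciprocal resistance),
    = kg⁻¹·m⁻²·s³·A².
So S⁻¹ = kg·m²·s⁻³·A⁻².
Combining: lm⁻¹·s⁻¹·S⁻¹·mol² = cd⁻¹ · s⁻¹ · (kg·m²·s⁻³·A⁻²) · mol² = kg·m²·s⁻⁴·A⁻²·mol²·cd⁻¹.
The exponent of m is 2.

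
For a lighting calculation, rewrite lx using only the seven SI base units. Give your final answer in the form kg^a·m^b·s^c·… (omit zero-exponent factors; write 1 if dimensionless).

lx = lm/m² (illuminance = luminous flux per area),
    = m⁻²·cd.

m⁻²·cd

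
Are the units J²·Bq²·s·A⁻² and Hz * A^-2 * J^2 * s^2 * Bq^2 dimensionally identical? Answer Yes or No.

Left side:
  J = N·m (work = force × distance),
      = kg·m²·s⁻².
  So J² = kg²·m⁴·s⁻⁴.
  Bq = 1/s = s⁻¹ (activity is decays per second).
  So Bq² = s⁻².
  Combining: J²·Bq²·s·A⁻² = (kg²·m⁴·s⁻⁴) · s⁻² · s · A⁻² = kg²·m⁴·s⁻⁵·A⁻².
Right side:
  Hz = 1/s = s⁻¹ (frequency is cycles per second).
  J = N·m (work = force × distance),
      = kg·m²·s⁻².
  So J² = kg²·m⁴·s⁻⁴.
  Bq = 1/s = s⁻¹ (activity is decays per second).
  So Bq² = s⁻².
  Combining: Hz·A⁻²·J²·s²·Bq² = s⁻¹ · A⁻² · (kg²·m⁴·s⁻⁴) · s² · s⁻² = kg²·m⁴·s⁻⁵·A⁻².
Both reduce to kg²·m⁴·s⁻⁵·A⁻².

Yes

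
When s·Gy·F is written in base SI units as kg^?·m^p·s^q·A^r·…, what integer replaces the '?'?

-1

Gy = m²·s⁻².
F = kg⁻¹·m⁻²·s⁴·A².
Combining: s·Gy·F = s · (m²·s⁻²) · (kg⁻¹·m⁻²·s⁴·A²) = kg⁻¹·s³·A².
The exponent of kg is -1.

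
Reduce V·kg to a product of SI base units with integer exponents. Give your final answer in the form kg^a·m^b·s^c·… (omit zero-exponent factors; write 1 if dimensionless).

V = W/A (potential = power per current),
    = kg·m²·s⁻³·A⁻¹.
Combining: V·kg = (kg·m²·s⁻³·A⁻¹) · kg = kg²·m²·s⁻³·A⁻¹.

kg²·m²·s⁻³·A⁻¹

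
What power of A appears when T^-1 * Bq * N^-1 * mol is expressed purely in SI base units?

1

T = kg·s⁻²·A⁻¹.
So T⁻¹ = kg⁻¹·s²·A.
Bq = s⁻¹.
N = kg·m·s⁻².
So N⁻¹ = kg⁻¹·m⁻¹·s².
Combining: T⁻¹·Bq·N⁻¹·mol = (kg⁻¹·s²·A) · s⁻¹ · (kg⁻¹·m⁻¹·s²) · mol = kg⁻²·m⁻¹·s³·A·mol.
The exponent of A is 1.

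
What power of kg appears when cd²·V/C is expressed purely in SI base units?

C = A·s = s·A (charge = current × time).
So C⁻¹ = s⁻¹·A⁻¹.
V = W/A (potential = power per current),
    = kg·m²·s⁻³·A⁻¹.
Combining: C⁻¹·cd²·V = (s⁻¹·A⁻¹) · cd² · (kg·m²·s⁻³·A⁻¹) = kg·m²·s⁻⁴·A⁻²·cd².
The exponent of kg is 1.

1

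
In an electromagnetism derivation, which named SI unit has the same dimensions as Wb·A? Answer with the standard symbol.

Wb = V·s (flux: a volt is a weber per second),
    = kg·m²·s⁻²·A⁻¹.
Combining: Wb·A = (kg·m²·s⁻²·A⁻¹) · A = kg·m²·s⁻².
kg·m²·s⁻² is the base-SI form of the joule.

J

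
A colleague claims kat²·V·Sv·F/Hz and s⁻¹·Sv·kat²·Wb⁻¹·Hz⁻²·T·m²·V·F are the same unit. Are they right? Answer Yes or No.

Left side:
  kat = mol/s = s⁻¹·mol (catalytic activity).
  So kat² = s⁻²·mol².
  V = W/A (potential = power per current),
      = kg·m²·s⁻³·A⁻¹.
  Sv = J/kg (equivalent dose = energy per mass),
      = m²·s⁻².
  F = C/V (capacitance = charge per voltage),
      = A·s/(kg·m²·s⁻³·A⁻¹) (substituting C and V),
      = kg⁻¹·m⁻²·s⁴·A².
  Hz = 1/s = s⁻¹ (frequency is cycles per second).
  So Hz⁻¹ = s.
  Combining: kat²·V·Sv·F·Hz⁻¹ = (s⁻²·mol²) · (kg·m²·s⁻³·A⁻¹) · (m²·s⁻²) · (kg⁻¹·m⁻²·s⁴·A²) · s = m²·s⁻²·A·mol².
Right side:
  Sv = J/kg (equivalent dose = energy per mass),
      = m²·s⁻².
  kat = mol/s = s⁻¹·mol (catalytic activity).
  So kat² = s⁻²·mol².
  Wb = V·s (flux: a volt is a weber per second),
      = kg·m²·s⁻²·A⁻¹.
  So Wb⁻¹ = kg⁻¹·m⁻²·s²·A.
  Hz = 1/s = s⁻¹ (frequency is cycles per second).
  So Hz⁻² = s².
  T = Wb/m² (flux density = flux per area),
      = kg·s⁻²·A⁻¹.
  V = W/A (potential = power per current),
      = kg·m²·s⁻³·A⁻¹.
  F = C/V (capacitance = charge per voltage),
      = A·s/(kg·m²·s⁻³·A⁻¹) (substituting C and V),
      = kg⁻¹·m⁻²·s⁴·A².
  Combining: s⁻¹·Sv·kat²·Wb⁻¹·Hz⁻²·T·m²·V·F = s⁻¹ · (m²·s⁻²) · (s⁻²·mol²) · (kg⁻¹·m⁻²·s²·A) · s² · (kg·s⁻²·A⁻¹) · m² · (kg·m²·s⁻³·A⁻¹) · (kg⁻¹·m⁻²·s⁴·A²) = m²·s⁻²·A·mol².
Both reduce to m²·s⁻²·A·mol².

Yes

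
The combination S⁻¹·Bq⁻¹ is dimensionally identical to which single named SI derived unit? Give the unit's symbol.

H

S = kg⁻¹·m⁻²·s³·A².
So S⁻¹ = kg·m²·s⁻³·A⁻².
Bq = s⁻¹.
So Bq⁻¹ = s.
Combining: S⁻¹·Bq⁻¹ = (kg·m²·s⁻³·A⁻²) · s = kg·m²·s⁻²·A⁻².
kg·m²·s⁻²·A⁻² is the base-SI form of the henry.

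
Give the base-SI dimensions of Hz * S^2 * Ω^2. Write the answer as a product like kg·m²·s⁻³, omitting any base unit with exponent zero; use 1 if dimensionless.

s⁻¹

Hz = 1/s = s⁻¹ (frequency is cycles per second).
S = 1/Ω (conductance is reciprocal resistance),
    = kg⁻¹·m⁻²·s³·A².
So S² = kg⁻²·m⁻⁴·s⁶·A⁴.
Ω = V/A (resistance = voltage per current),
    = kg·m²·s⁻³·A⁻².
So Ω² = kg²·m⁴·s⁻⁶·A⁻⁴.
Combining: Hz·S²·Ω² = s⁻¹ · (kg⁻²·m⁻⁴·s⁶·A⁴) · (kg²·m⁴·s⁻⁶·A⁻⁴) = s⁻¹.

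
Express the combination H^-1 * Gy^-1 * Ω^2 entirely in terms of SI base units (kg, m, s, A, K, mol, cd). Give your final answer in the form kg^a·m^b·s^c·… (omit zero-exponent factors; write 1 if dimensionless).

H = Wb/A (inductance = flux per current),
    = kg·m²·s⁻²·A⁻².
So H⁻¹ = kg⁻¹·m⁻²·s²·A².
Gy = J/kg (absorbed dose = energy per mass),
    = m²·s⁻².
So Gy⁻¹ = m⁻²·s².
Ω = V/A (resistance = voltage per current),
    = kg·m²·s⁻³·A⁻².
So Ω² = kg²·m⁴·s⁻⁶·A⁻⁴.
Combining: H⁻¹·Gy⁻¹·Ω² = (kg⁻¹·m⁻²·s²·A²) · (m⁻²·s²) · (kg²·m⁴·s⁻⁶·A⁻⁴) = kg·s⁻²·A⁻².

kg·s⁻²·A⁻²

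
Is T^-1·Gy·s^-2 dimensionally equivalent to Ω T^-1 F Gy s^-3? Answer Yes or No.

Yes

Left side:
  T = Wb/m² (flux density = flux per area),
      = kg·s⁻²·A⁻¹.
  So T⁻¹ = kg⁻¹·s²·A.
  Gy = J/kg (absorbed dose = energy per mass),
      = m²·s⁻².
  Combining: T⁻¹·Gy·s⁻² = (kg⁻¹·s²·A) · (m²·s⁻²) · s⁻² = kg⁻¹·m²·s⁻²·A.
Right side:
  Ω = V/A (resistance = voltage per current),
      = kg·m²·s⁻³·A⁻².
  T = Wb/m² (flux density = flux per area),
      = kg·s⁻²·A⁻¹.
  So T⁻¹ = kg⁻¹·s²·A.
  F = C/V (capacitance = charge per voltage),
      = A·s/(kg·m²·s⁻³·A⁻¹) (substituting C and V),
      = kg⁻¹·m⁻²·s⁴·A².
  Gy = J/kg (absorbed dose = energy per mass),
      = m²·s⁻².
  Combining: Ω·T⁻¹·F·Gy·s⁻³ = (kg·m²·s⁻³·A⁻²) · (kg⁻¹·s²·A) · (kg⁻¹·m⁻²·s⁴·A²) · (m²·s⁻²) · s⁻³ = kg⁻¹·m²·s⁻²·A.
Both reduce to kg⁻¹·m²·s⁻²·A.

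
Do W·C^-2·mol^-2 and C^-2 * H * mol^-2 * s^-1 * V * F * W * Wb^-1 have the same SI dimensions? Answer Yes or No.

Yes

Left side:
  W = kg·m²·s⁻³.
  C = s·A.
  So C⁻² = s⁻²·A⁻².
  Combining: W·C⁻²·mol⁻² = (kg·m²·s⁻³) · (s⁻²·A⁻²) · mol⁻² = kg·m²·s⁻⁵·A⁻²·mol⁻².
Right side:
  C = A·s = s·A (charge = current × time).
  So C⁻² = s⁻²·A⁻².
  H = Wb/A (inductance = flux per current),
      = kg·m²·s⁻²·A⁻².
  V = W/A (potential = power per current),
      = kg·m²·s⁻³·A⁻¹.
  F = C/V (capacitance = charge per voltage),
      = A·s/(kg·m²·s⁻³·A⁻¹) (substituting C and V),
      = kg⁻¹·m⁻²·s⁴·A².
  W = J/s (power = energy per time),
      = kg·m²·s⁻³.
  Wb = V·s (flux: a volt is a weber per second),
      = kg·m²·s⁻²·A⁻¹.
  So Wb⁻¹ = kg⁻¹·m⁻²·s²·A.
  Combining: C⁻²·H·mol⁻²·s⁻¹·V·F·W·Wb⁻¹ = (s⁻²·A⁻²) · (kg·m²·s⁻²·A⁻²) · mol⁻² · s⁻¹ · (kg·m²·s⁻³·A⁻¹) · (kg⁻¹·m⁻²·s⁴·A²) · (kg·m²·s⁻³) · (kg⁻¹·m⁻²·s²·A) = kg·m²·s⁻⁵·A⁻²·mol⁻².
Both reduce to kg·m²·s⁻⁵·A⁻²·mol⁻².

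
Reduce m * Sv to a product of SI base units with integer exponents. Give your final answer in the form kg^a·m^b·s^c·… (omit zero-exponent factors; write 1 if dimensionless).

Sv = m²·s⁻².
Combining: m·Sv = m · (m²·s⁻²) = m³·s⁻².

m³·s⁻²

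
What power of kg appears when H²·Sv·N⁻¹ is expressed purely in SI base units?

H = Wb/A (inductance = flux per current),
    = kg·m²·s⁻²·A⁻².
So H² = kg²·m⁴·s⁻⁴·A⁻⁴.
Sv = J/kg (equivalent dose = energy per mass),
    = m²·s⁻².
N = kg·m/s² = kg·m·s⁻² (force = mass × acceleration).
So N⁻¹ = kg⁻¹·m⁻¹·s².
Combining: H²·Sv·N⁻¹ = (kg²·m⁴·s⁻⁴·A⁻⁴) · (m²·s⁻²) · (kg⁻¹·m⁻¹·s²) = kg·m⁵·s⁻⁴·A⁻⁴.
The exponent of kg is 1.

1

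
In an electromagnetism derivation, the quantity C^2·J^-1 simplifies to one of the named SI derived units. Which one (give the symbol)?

F

C = s·A.
So C² = s²·A².
J = kg·m²·s⁻².
So J⁻¹ = kg⁻¹·m⁻²·s².
Combining: C²·J⁻¹ = (s²·A²) · (kg⁻¹·m⁻²·s²) = kg⁻¹·m⁻²·s⁴·A².
kg⁻¹·m⁻²·s⁴·A² is the base-SI form of the farad.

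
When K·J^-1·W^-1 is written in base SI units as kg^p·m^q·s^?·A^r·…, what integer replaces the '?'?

5

J = N·m (work = force × distance),
    = kg·m²·s⁻².
So J⁻¹ = kg⁻¹·m⁻²·s².
W = J/s (power = energy per time),
    = kg·m²·s⁻³.
So W⁻¹ = kg⁻¹·m⁻²·s³.
Combining: K·J⁻¹·W⁻¹ = K · (kg⁻¹·m⁻²·s²) · (kg⁻¹·m⁻²·s³) = kg⁻²·m⁻⁴·s⁵·K.
The exponent of s is 5.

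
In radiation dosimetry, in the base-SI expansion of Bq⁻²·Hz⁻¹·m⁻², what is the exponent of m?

-2

Bq = s⁻¹.
So Bq⁻² = s².
Hz = s⁻¹.
So Hz⁻¹ = s.
Combining: Bq⁻²·Hz⁻¹·m⁻² = s² · s · m⁻² = m⁻²·s³.
The exponent of m is -2.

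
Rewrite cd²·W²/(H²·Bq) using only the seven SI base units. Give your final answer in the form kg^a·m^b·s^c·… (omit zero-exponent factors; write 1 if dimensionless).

s⁻¹·A⁴·cd²

H = Wb/A (inductance = flux per current),
    = kg·m²·s⁻²·A⁻².
So H⁻² = kg⁻²·m⁻⁴·s⁴·A⁴.
W = J/s (power = energy per time),
    = kg·m²·s⁻³.
So W² = kg²·m⁴·s⁻⁶.
Bq = 1/s = s⁻¹ (activity is decays per second).
So Bq⁻¹ = s.
Combining: H⁻²·cd²·W²·Bq⁻¹ = (kg⁻²·m⁻⁴·s⁴·A⁴) · cd² · (kg²·m⁴·s⁻⁶) · s = s⁻¹·A⁴·cd².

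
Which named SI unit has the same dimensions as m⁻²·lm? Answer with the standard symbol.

lm = cd·sr = cd (luminous flux; sr is dimensionless).
Combining: m⁻²·lm = m⁻² · cd = m⁻²·cd.
m⁻²·cd is the base-SI form of the lux.

lx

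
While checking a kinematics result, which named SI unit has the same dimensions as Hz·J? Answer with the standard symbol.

W

Hz = s⁻¹.
J = kg·m²·s⁻².
Combining: Hz·J = s⁻¹ · (kg·m²·s⁻²) = kg·m²·s⁻³.
kg·m²·s⁻³ is the base-SI form of the watt.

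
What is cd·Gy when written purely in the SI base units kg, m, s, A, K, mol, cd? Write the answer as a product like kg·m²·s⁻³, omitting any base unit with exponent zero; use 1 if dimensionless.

m²·s⁻²·cd

Gy = J/kg (absorbed dose = energy per mass),
    = m²·s⁻².
Combining: cd·Gy = cd · (m²·s⁻²) = m²·s⁻²·cd.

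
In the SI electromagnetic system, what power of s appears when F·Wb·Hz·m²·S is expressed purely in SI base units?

F = C/V (capacitance = charge per voltage),
    = A·s/(kg·m²·s⁻³·A⁻¹) (substituting C and V),
    = kg⁻¹·m⁻²·s⁴·A².
Wb = V·s (flux: a volt is a weber per second),
    = kg·m²·s⁻²·A⁻¹.
Hz = 1/s = s⁻¹ (frequency is cycles per second).
S = 1/Ω (conductance is reciprocal resistance),
    = kg⁻¹·m⁻²·s³·A².
Combining: F·Wb·Hz·m²·S = (kg⁻¹·m⁻²·s⁴·A²) · (kg·m²·s⁻²·A⁻¹) · s⁻¹ · m² · (kg⁻¹·m⁻²·s³·A²) = kg⁻¹·s⁴·A³.
The exponent of s is 4.

4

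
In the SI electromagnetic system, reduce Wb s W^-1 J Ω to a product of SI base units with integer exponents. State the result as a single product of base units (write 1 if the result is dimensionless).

kg²·m⁴·s⁻³·A⁻³

Wb = V·s (flux: a volt is a weber per second),
    = kg·m²·s⁻²·A⁻¹.
W = J/s (power = energy per time),
    = kg·m²·s⁻³.
So W⁻¹ = kg⁻¹·m⁻²·s³.
J = N·m (work = force × distance),
    = kg·m²·s⁻².
Ω = V/A (resistance = voltage per current),
    = kg·m²·s⁻³·A⁻².
Combining: Wb·s·W⁻¹·J·Ω = (kg·m²·s⁻²·A⁻¹) · s · (kg⁻¹·m⁻²·s³) · (kg·m²·s⁻²) · (kg·m²·s⁻³·A⁻²) = kg²·m⁴·s⁻³·A⁻³.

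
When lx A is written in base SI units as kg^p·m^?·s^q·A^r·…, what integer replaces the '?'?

lx = lm/m² (illuminance = luminous flux per area),
    = m⁻²·cd.
Combining: lx·A = (m⁻²·cd) · A = m⁻²·A·cd.
The exponent of m is -2.

-2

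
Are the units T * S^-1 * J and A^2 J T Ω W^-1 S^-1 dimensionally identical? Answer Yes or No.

Left side:
  T = kg·s⁻²·A⁻¹.
  S = kg⁻¹·m⁻²·s³·A².
  So S⁻¹ = kg·m²·s⁻³·A⁻².
  J = kg·m²·s⁻².
  Combining: T·S⁻¹·J = (kg·s⁻²·A⁻¹) · (kg·m²·s⁻³·A⁻²) · (kg·m²·s⁻²) = kg³·m⁴·s⁻⁷·A⁻³.
Right side:
  J = N·m (work = force × distance),
      = kg·m²·s⁻².
  T = Wb/m² (flux density = flux per area),
      = kg·s⁻²·A⁻¹.
  Ω = V/A (resistance = voltage per current),
      = kg·m²·s⁻³·A⁻².
  W = J/s (power = energy per time),
      = kg·m²·s⁻³.
  So W⁻¹ = kg⁻¹·m⁻²·s³.
  S = 1/Ω (conductance is reciprocal resistance),
      = kg⁻¹·m⁻²·s³·A².
  So S⁻¹ = kg·m²·s⁻³·A⁻².
  Combining: A²·J·T·Ω·W⁻¹·S⁻¹ = A² · (kg·m²·s⁻²) · (kg·s⁻²·A⁻¹) · (kg·m²·s⁻³·A⁻²) · (kg⁻¹·m⁻²·s³) · (kg·m²·s⁻³·A⁻²) = kg³·m⁴·s⁻⁷·A⁻³.
Both reduce to kg³·m⁴·s⁻⁷·A⁻³.

Yes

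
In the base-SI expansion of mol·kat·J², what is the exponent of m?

kat = s⁻¹·mol.
J = kg·m²·s⁻².
So J² = kg²·m⁴·s⁻⁴.
Combining: mol·kat·J² = mol · (s⁻¹·mol) · (kg²·m⁴·s⁻⁴) = kg²·m⁴·s⁻⁵·mol².
The exponent of m is 4.

4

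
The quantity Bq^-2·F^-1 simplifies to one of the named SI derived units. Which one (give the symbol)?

H

Bq = 1/s = s⁻¹ (activity is decays per second).
So Bq⁻² = s².
F = C/V (capacitance = charge per voltage),
    = A·s/(kg·m²·s⁻³·A⁻¹) (substituting C and V),
    = kg⁻¹·m⁻²·s⁴·A².
So F⁻¹ = kg·m²·s⁻⁴·A⁻².
Combining: Bq⁻²·F⁻¹ = s² · (kg·m²·s⁻⁴·A⁻²) = kg·m²·s⁻²·A⁻².
kg·m²·s⁻²·A⁻² is the base-SI form of the henry.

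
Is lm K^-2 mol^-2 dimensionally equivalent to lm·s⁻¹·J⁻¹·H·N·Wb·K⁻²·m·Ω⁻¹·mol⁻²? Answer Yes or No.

Left side:
  lm = cd.
  Combining: lm·K⁻²·mol⁻² = cd · K⁻² · mol⁻² = K⁻²·mol⁻²·cd.
Right side:
  lm = cd.
  J = kg·m²·s⁻².
  So J⁻¹ = kg⁻¹·m⁻²·s².
  H = kg·m²·s⁻²·A⁻².
  N = kg·m·s⁻².
  Wb = kg·m²·s⁻²·A⁻¹.
  Ω = kg·m²·s⁻³·A⁻².
  So Ω⁻¹ = kg⁻¹·m⁻²·s³·A².
  Combining: lm·s⁻¹·J⁻¹·H·N·Wb·K⁻²·m·Ω⁻¹·mol⁻² = cd · s⁻¹ · (kg⁻¹·m⁻²·s²) · (kg·m²·s⁻²·A⁻²) · (kg·m·s⁻²) · (kg·m²·s⁻²·A⁻¹) · K⁻² · m · (kg⁻¹·m⁻²·s³·A²) · mol⁻² = kg·m²·s⁻²·A⁻¹·K⁻²·mol⁻²·cd.
Left is K⁻²·mol⁻²·cd; right is kg·m²·s⁻²·A⁻¹·K⁻²·mol⁻²·cd — different.

No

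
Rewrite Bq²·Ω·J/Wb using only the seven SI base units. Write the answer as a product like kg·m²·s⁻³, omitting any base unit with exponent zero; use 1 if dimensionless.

kg·m²·s⁻⁵·A⁻¹

Wb = V·s (flux: a volt is a weber per second),
    = kg·m²·s⁻²·A⁻¹.
So Wb⁻¹ = kg⁻¹·m⁻²·s²·A.
Bq = 1/s = s⁻¹ (activity is decays per second).
So Bq² = s⁻².
Ω = V/A (resistance = voltage per current),
    = kg·m²·s⁻³·A⁻².
J = N·m (work = force × distance),
    = kg·m²·s⁻².
Combining: Wb⁻¹·Bq²·Ω·J = (kg⁻¹·m⁻²·s²·A) · s⁻² · (kg·m²·s⁻³·A⁻²) · (kg·m²·s⁻²) = kg·m²·s⁻⁵·A⁻¹.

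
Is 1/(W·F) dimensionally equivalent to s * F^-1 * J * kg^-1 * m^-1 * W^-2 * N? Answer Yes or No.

Left side:
  W = kg·m²·s⁻³.
  So W⁻¹ = kg⁻¹·m⁻²·s³.
  F = kg⁻¹·m⁻²·s⁴·A².
  So F⁻¹ = kg·m²·s⁻⁴·A⁻².
  Combining: W⁻¹·F⁻¹ = (kg⁻¹·m⁻²·s³) · (kg·m²·s⁻⁴·A⁻²) = s⁻¹·A⁻².
Right side:
  F = C/V (capacitance = charge per voltage),
      = A·s/(kg·m²·s⁻³·A⁻¹) (substituting C and V),
      = kg⁻¹·m⁻²·s⁴·A².
  So F⁻¹ = kg·m²·s⁻⁴·A⁻².
  J = N·m (work = force × distance),
      = kg·m²·s⁻².
  W = J/s (power = energy per time),
      = kg·m²·s⁻³.
  So W⁻² = kg⁻²·m⁻⁴·s⁶.
  N = kg·m/s² = kg·m·s⁻² (force = mass × acceleration).
  Combining: s·F⁻¹·J·kg⁻¹·m⁻¹·W⁻²·N = s · (kg·m²·s⁻⁴·A⁻²) · (kg·m²·s⁻²) · kg⁻¹ · m⁻¹ · (kg⁻²·m⁻⁴·s⁶) · (kg·m·s⁻²) = s⁻¹·A⁻².
Both reduce to s⁻¹·A⁻².

Yes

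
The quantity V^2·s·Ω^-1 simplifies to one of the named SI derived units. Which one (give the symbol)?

J

V = kg·m²·s⁻³·A⁻¹.
So V² = kg²·m⁴·s⁻⁶·A⁻².
Ω = kg·m²·s⁻³·A⁻².
So Ω⁻¹ = kg⁻¹·m⁻²·s³·A².
Combining: V²·s·Ω⁻¹ = (kg²·m⁴·s⁻⁶·A⁻²) · s · (kg⁻¹·m⁻²·s³·A²) = kg·m²·s⁻².
kg·m²·s⁻² is the base-SI form of the joule.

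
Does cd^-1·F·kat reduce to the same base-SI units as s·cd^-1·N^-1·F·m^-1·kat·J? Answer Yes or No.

Left side:
  F = C/V (capacitance = charge per voltage),
      = A·s/(kg·m²·s⁻³·A⁻¹) (substituting C and V),
      = kg⁻¹·m⁻²·s⁴·A².
  kat = mol/s = s⁻¹·mol (catalytic activity).
  Combining: cd⁻¹·F·kat = cd⁻¹ · (kg⁻¹·m⁻²·s⁴·A²) · (s⁻¹·mol) = kg⁻¹·m⁻²·s³·A²·mol·cd⁻¹.
Right side:
  N = kg·m·s⁻².
  So N⁻¹ = kg⁻¹·m⁻¹·s².
  F = kg⁻¹·m⁻²·s⁴·A².
  kat = s⁻¹·mol.
  J = kg·m²·s⁻².
  Combining: s·cd⁻¹·N⁻¹·F·m⁻¹·kat·J = s · cd⁻¹ · (kg⁻¹·m⁻¹·s²) · (kg⁻¹·m⁻²·s⁴·A²) · m⁻¹ · (s⁻¹·mol) · (kg·m²·s⁻²) = kg⁻¹·m⁻²·s⁴·A²·mol·cd⁻¹.
Left is kg⁻¹·m⁻²·s³·A²·mol·cd⁻¹; right is kg⁻¹·m⁻²·s⁴·A²·mol·cd⁻¹ — different.

No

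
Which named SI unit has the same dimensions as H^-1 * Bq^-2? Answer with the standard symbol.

F

H = Wb/A (inductance = flux per current),
    = kg·m²·s⁻²·A⁻².
So H⁻¹ = kg⁻¹·m⁻²·s²·A².
Bq = 1/s = s⁻¹ (activity is decays per second).
So Bq⁻² = s².
Combining: H⁻¹·Bq⁻² = (kg⁻¹·m⁻²·s²·A²) · s² = kg⁻¹·m⁻²·s⁴·A².
kg⁻¹·m⁻²·s⁴·A² is the base-SI form of the farad.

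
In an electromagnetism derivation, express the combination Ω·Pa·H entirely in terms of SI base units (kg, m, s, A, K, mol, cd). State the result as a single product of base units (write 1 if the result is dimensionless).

Ω = V/A (resistance = voltage per current),
    = kg·m²·s⁻³·A⁻².
Pa = N/m² (pressure = force per area),
    = kg·m⁻¹·s⁻².
H = Wb/A (inductance = flux per current),
    = kg·m²·s⁻²·A⁻².
Combining: Ω·Pa·H = (kg·m²·s⁻³·A⁻²) · (kg·m⁻¹·s⁻²) · (kg·m²·s⁻²·A⁻²) = kg³·m³·s⁻⁷·A⁻⁴.

kg³·m³·s⁻⁷·A⁻⁴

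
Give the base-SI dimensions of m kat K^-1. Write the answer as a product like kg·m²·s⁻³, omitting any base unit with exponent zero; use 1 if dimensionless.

m·s⁻¹·K⁻¹·mol

kat = s⁻¹·mol.
Combining: m·kat·K⁻¹ = m · (s⁻¹·mol) · K⁻¹ = m·s⁻¹·K⁻¹·mol.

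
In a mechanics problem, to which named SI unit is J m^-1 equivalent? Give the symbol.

N

J = N·m (work = force × distance),
    = kg·m²·s⁻².
Combining: J·m⁻¹ = (kg·m²·s⁻²) · m⁻¹ = kg·m·s⁻².
kg·m·s⁻² is the base-SI form of the newton.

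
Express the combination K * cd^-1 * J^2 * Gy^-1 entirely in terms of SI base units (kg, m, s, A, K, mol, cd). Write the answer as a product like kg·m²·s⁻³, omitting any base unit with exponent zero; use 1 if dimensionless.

J = kg·m²·s⁻².
So J² = kg²·m⁴·s⁻⁴.
Gy = m²·s⁻².
So Gy⁻¹ = m⁻²·s².
Combining: K·cd⁻¹·J²·Gy⁻¹ = K · cd⁻¹ · (kg²·m⁴·s⁻⁴) · (m⁻²·s²) = kg²·m²·s⁻²·K·cd⁻¹.

kg²·m²·s⁻²·K·cd⁻¹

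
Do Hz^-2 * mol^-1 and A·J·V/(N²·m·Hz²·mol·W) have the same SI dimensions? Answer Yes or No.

Left side:
  Hz = s⁻¹.
  So Hz⁻² = s².
  Combining: Hz⁻²·mol⁻¹ = s² · mol⁻¹ = s²·mol⁻¹.
Right side:
  N = kg·m/s² = kg·m·s⁻² (force = mass × acceleration).
  So N⁻² = kg⁻²·m⁻²·s⁴.
  J = N·m (work = force × distance),
      = kg·m²·s⁻².
  Hz = 1/s = s⁻¹ (frequency is cycles per second).
  So Hz⁻² = s².
  V = W/A (potential = power per current),
      = kg·m²·s⁻³·A⁻¹.
  W = J/s (power = energy per time),
      = kg·m²·s⁻³.
  So W⁻¹ = kg⁻¹·m⁻²·s³.
  Combining: A·N⁻²·J·m⁻¹·Hz⁻²·V·mol⁻¹·W⁻¹ = A · (kg⁻²·m⁻²·s⁴) · (kg·m²·s⁻²) · m⁻¹ · s² · (kg·m²·s⁻³·A⁻¹) · mol⁻¹ · (kg⁻¹·m⁻²·s³) = kg⁻¹·m⁻¹·s⁴·mol⁻¹.
Left is s²·mol⁻¹; right is kg⁻¹·m⁻¹·s⁴·mol⁻¹ — different.

No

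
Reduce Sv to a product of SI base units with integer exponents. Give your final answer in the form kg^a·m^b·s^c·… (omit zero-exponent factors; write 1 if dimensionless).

Sv = m²·s⁻².

m²·s⁻²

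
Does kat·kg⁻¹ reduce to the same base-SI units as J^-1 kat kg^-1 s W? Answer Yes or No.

Yes

Left side:
  kat = mol/s = s⁻¹·mol (catalytic activity).
  Combining: kat·kg⁻¹ = (s⁻¹·mol) · kg⁻¹ = kg⁻¹·s⁻¹·mol.
Right side:
  J = N·m (work = force × distance),
      = kg·m²·s⁻².
  So J⁻¹ = kg⁻¹·m⁻²·s².
  kat = mol/s = s⁻¹·mol (catalytic activity).
  W = J/s (power = energy per time),
      = kg·m²·s⁻³.
  Combining: J⁻¹·kat·kg⁻¹·s·W = (kg⁻¹·m⁻²·s²) · (s⁻¹·mol) · kg⁻¹ · s · (kg·m²·s⁻³) = kg⁻¹·s⁻¹·mol.
Both reduce to kg⁻¹·s⁻¹·mol.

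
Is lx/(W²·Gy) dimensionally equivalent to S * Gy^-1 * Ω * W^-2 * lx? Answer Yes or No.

Yes

Left side:
  W = kg·m²·s⁻³.
  So W⁻² = kg⁻²·m⁻⁴·s⁶.
  lx = m⁻²·cd.
  Gy = m²·s⁻².
  So Gy⁻¹ = m⁻²·s².
  Combining: W⁻²·lx·Gy⁻¹ = (kg⁻²·m⁻⁴·s⁶) · (m⁻²·cd) · (m⁻²·s²) = kg⁻²·m⁻⁸·s⁸·cd.
Right side:
  S = 1/Ω (conductance is reciprocal resistance),
      = kg⁻¹·m⁻²·s³·A².
  Gy = J/kg (absorbed dose = energy per mass),
      = m²·s⁻².
  So Gy⁻¹ = m⁻²·s².
  Ω = V/A (resistance = voltage per current),
      = kg·m²·s⁻³·A⁻².
  W = J/s (power = energy per time),
      = kg·m²·s⁻³.
  So W⁻² = kg⁻²·m⁻⁴·s⁶.
  lx = lm/m² (illuminance = luminous flux per area),
      = m⁻²·cd.
  Combining: S·Gy⁻¹·Ω·W⁻²·lx = (kg⁻¹·m⁻²·s³·A²) · (m⁻²·s²) · (kg·m²·s⁻³·A⁻²) · (kg⁻²·m⁻⁴·s⁶) · (m⁻²·cd) = kg⁻²·m⁻⁸·s⁸·cd.
Both reduce to kg⁻²·m⁻⁸·s⁸·cd.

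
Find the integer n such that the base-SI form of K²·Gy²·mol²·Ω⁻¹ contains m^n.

Gy = m²·s⁻².
So Gy² = m⁴·s⁻⁴.
Ω = kg·m²·s⁻³·A⁻².
So Ω⁻¹ = kg⁻¹·m⁻²·s³·A².
Combining: K²·Gy²·mol²·Ω⁻¹ = K² · (m⁴·s⁻⁴) · mol² · (kg⁻¹·m⁻²·s³·A²) = kg⁻¹·m²·s⁻¹·A²·K²·mol².
The exponent of m is 2.

2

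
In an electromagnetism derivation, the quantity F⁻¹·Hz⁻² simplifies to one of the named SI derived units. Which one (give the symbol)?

H

F = kg⁻¹·m⁻²·s⁴·A².
So F⁻¹ = kg·m²·s⁻⁴·A⁻².
Hz = s⁻¹.
So Hz⁻² = s².
Combining: F⁻¹·Hz⁻² = (kg·m²·s⁻⁴·A⁻²) · s² = kg·m²·s⁻²·A⁻².
kg·m²·s⁻²·A⁻² is the base-SI form of the henry.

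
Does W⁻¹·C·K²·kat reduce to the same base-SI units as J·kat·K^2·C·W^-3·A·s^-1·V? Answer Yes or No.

Yes

Left side:
  W = kg·m²·s⁻³.
  So W⁻¹ = kg⁻¹·m⁻²·s³.
  C = s·A.
  kat = s⁻¹·mol.
  Combining: W⁻¹·C·K²·kat = (kg⁻¹·m⁻²·s³) · (s·A) · K² · (s⁻¹·mol) = kg⁻¹·m⁻²·s³·A·K²·mol.
Right side:
  J = N·m (work = force × distance),
      = kg·m²·s⁻².
  kat = mol/s = s⁻¹·mol (catalytic activity).
  C = A·s = s·A (charge = current × time).
  W = J/s (power = energy per time),
      = kg·m²·s⁻³.
  So W⁻³ = kg⁻³·m⁻⁶·s⁹.
  V = W/A (potential = power per current),
      = kg·m²·s⁻³·A⁻¹.
  Combining: J·kat·K²·C·W⁻³·A·s⁻¹·V = (kg·m²·s⁻²) · (s⁻¹·mol) · K² · (s·A) · (kg⁻³·m⁻⁶·s⁹) · A · s⁻¹ · (kg·m²·s⁻³·A⁻¹) = kg⁻¹·m⁻²·s³·A·K²·mol.
Both reduce to kg⁻¹·m⁻²·s³·A·K²·mol.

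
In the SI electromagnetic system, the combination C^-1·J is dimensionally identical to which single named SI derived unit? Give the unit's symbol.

V

C = s·A.
So C⁻¹ = s⁻¹·A⁻¹.
J = kg·m²·s⁻².
Combining: C⁻¹·J = (s⁻¹·A⁻¹) · (kg·m²·s⁻²) = kg·m²·s⁻³·A⁻¹.
kg·m²·s⁻³·A⁻¹ is the base-SI form of the volt.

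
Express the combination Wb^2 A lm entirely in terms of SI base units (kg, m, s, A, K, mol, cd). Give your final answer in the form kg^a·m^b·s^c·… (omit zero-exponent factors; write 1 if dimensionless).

kg²·m⁴·s⁻⁴·A⁻¹·cd

Wb = V·s (flux: a volt is a weber per second),
    = kg·m²·s⁻²·A⁻¹.
So Wb² = kg²·m⁴·s⁻⁴·A⁻².
lm = cd·sr = cd (luminous flux; sr is dimensionless).
Combining: Wb²·A·lm = (kg²·m⁴·s⁻⁴·A⁻²) · A · cd = kg²·m⁴·s⁻⁴·A⁻¹·cd.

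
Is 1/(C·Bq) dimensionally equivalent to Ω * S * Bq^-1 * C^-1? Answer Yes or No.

Left side:
  C = s·A.
  So C⁻¹ = s⁻¹·A⁻¹.
  Bq = s⁻¹.
  So Bq⁻¹ = s.
  Combining: C⁻¹·Bq⁻¹ = (s⁻¹·A⁻¹) · s = A⁻¹.
Right side:
  Ω = kg·m²·s⁻³·A⁻².
  S = kg⁻¹·m⁻²·s³·A².
  Bq = s⁻¹.
  So Bq⁻¹ = s.
  C = s·A.
  So C⁻¹ = s⁻¹·A⁻¹.
  Combining: Ω·S·Bq⁻¹·C⁻¹ = (kg·m²·s⁻³·A⁻²) · (kg⁻¹·m⁻²·s³·A²) · s · (s⁻¹·A⁻¹) = A⁻¹.
Both reduce to A⁻¹.

Yes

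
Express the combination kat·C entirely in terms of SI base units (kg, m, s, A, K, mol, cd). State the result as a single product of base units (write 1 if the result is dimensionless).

kat = s⁻¹·mol.
C = s·A.
Combining: kat·C = (s⁻¹·mol) · (s·A) = A·mol.

A·mol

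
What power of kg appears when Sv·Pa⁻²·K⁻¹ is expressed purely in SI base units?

Sv = J/kg (equivalent dose = energy per mass),
    = m²·s⁻².
Pa = N/m² (pressure = force per area),
    = kg·m⁻¹·s⁻².
So Pa⁻² = kg⁻²·m²·s⁴.
Combining: Sv·Pa⁻²·K⁻¹ = (m²·s⁻²) · (kg⁻²·m²·s⁴) · K⁻¹ = kg⁻²·m⁴·s²·K⁻¹.
The exponent of kg is -2.

-2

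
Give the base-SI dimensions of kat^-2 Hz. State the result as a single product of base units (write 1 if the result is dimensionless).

s·mol⁻²

kat = mol/s = s⁻¹·mol (catalytic activity).
So kat⁻² = s²·mol⁻².
Hz = 1/s = s⁻¹ (frequency is cycles per second).
Combining: kat⁻²·Hz = (s²·mol⁻²) · s⁻¹ = s·mol⁻².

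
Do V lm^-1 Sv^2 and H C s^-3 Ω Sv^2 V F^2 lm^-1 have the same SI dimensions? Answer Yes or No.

No

Left side:
  V = W/A (potential = power per current),
      = kg·m²·s⁻³·A⁻¹.
  lm = cd·sr = cd (luminous flux; sr is dimensionless).
  So lm⁻¹ = cd⁻¹.
  Sv = J/kg (equivalent dose = energy per mass),
      = m²·s⁻².
  So Sv² = m⁴·s⁻⁴.
  Combining: V·lm⁻¹·Sv² = (kg·m²·s⁻³·A⁻¹) · cd⁻¹ · (m⁴·s⁻⁴) = kg·m⁶·s⁻⁷·A⁻¹·cd⁻¹.
Right side:
  H = Wb/A (inductance = flux per current),
      = kg·m²·s⁻²·A⁻².
  C = A·s = s·A (charge = current × time).
  Ω = V/A (resistance = voltage per current),
      = kg·m²·s⁻³·A⁻².
  Sv = J/kg (equivalent dose = energy per mass),
      = m²·s⁻².
  So Sv² = m⁴·s⁻⁴.
  V = W/A (potential = power per current),
      = kg·m²·s⁻³·A⁻¹.
  F = C/V (capacitance = charge per voltage),
      = A·s/(kg·m²·s⁻³·A⁻¹) (substituting C and V),
      = kg⁻¹·m⁻²·s⁴·A².
  So F² = kg⁻²·m⁻⁴·s⁸·A⁴.
  lm = cd·sr = cd (luminous flux; sr is dimensionless).
  So lm⁻¹ = cd⁻¹.
  Combining: H·C·s⁻³·Ω·Sv²·V·F²·lm⁻¹ = (kg·m²·s⁻²·A⁻²) · (s·A) · s⁻³ · (kg·m²·s⁻³·A⁻²) · (m⁴·s⁻⁴) · (kg·m²·s⁻³·A⁻¹) · (kg⁻²·m⁻⁴·s⁸·A⁴) · cd⁻¹ = kg·m⁶·s⁻⁶·cd⁻¹.
Left is kg·m⁶·s⁻⁷·A⁻¹·cd⁻¹; right is kg·m⁶·s⁻⁶·cd⁻¹ — different.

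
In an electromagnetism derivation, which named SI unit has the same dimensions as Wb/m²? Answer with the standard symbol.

T

Wb = kg·m²·s⁻²·A⁻¹.
Combining: Wb·m⁻² = (kg·m²·s⁻²·A⁻¹) · m⁻² = kg·s⁻²·A⁻¹.
kg·s⁻²·A⁻¹ is the base-SI form of the tesla.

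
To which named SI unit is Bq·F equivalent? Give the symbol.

Bq = s⁻¹.
F = kg⁻¹·m⁻²·s⁴·A².
Combining: Bq·F = s⁻¹ · (kg⁻¹·m⁻²·s⁴·A²) = kg⁻¹·m⁻²·s³·A².
kg⁻¹·m⁻²·s³·A² is the base-SI form of the siemens.

S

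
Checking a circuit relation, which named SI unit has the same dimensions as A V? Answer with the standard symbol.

W

V = kg·m²·s⁻³·A⁻¹.
Combining: A·V = A · (kg·m²·s⁻³·A⁻¹) = kg·m²·s⁻³.
kg·m²·s⁻³ is the base-SI form of the watt.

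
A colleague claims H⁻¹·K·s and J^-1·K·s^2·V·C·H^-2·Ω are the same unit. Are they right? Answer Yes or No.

Left side:
  H = Wb/A (inductance = flux per current),
      = kg·m²·s⁻²·A⁻².
  So H⁻¹ = kg⁻¹·m⁻²·s²·A².
  Combining: H⁻¹·K·s = (kg⁻¹·m⁻²·s²·A²) · K · s = kg⁻¹·m⁻²·s³·A²·K.
Right side:
  J = N·m (work = force × distance),
      = kg·m²·s⁻².
  So J⁻¹ = kg⁻¹·m⁻²·s².
  V = W/A (potential = power per current),
      = kg·m²·s⁻³·A⁻¹.
  C = A·s = s·A (charge = current × time).
  H = Wb/A (inductance = flux per current),
      = kg·m²·s⁻²·A⁻².
  So H⁻² = kg⁻²·m⁻⁴·s⁴·A⁴.
  Ω = V/A (resistance = voltage per current),
      = kg·m²·s⁻³·A⁻².
  Combining: J⁻¹·K·s²·V·C·H⁻²·Ω = (kg⁻¹·m⁻²·s²) · K · s² · (kg·m²·s⁻³·A⁻¹) · (s·A) · (kg⁻²·m⁻⁴·s⁴·A⁴) · (kg·m²·s⁻³·A⁻²) = kg⁻¹·m⁻²·s³·A²·K.
Both reduce to kg⁻¹·m⁻²·s³·A²·K.

Yes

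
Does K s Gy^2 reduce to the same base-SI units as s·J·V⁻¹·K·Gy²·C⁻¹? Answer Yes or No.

Left side:
  Gy = m²·s⁻².
  So Gy² = m⁴·s⁻⁴.
  Combining: K·s·Gy² = K · s · (m⁴·s⁻⁴) = m⁴·s⁻³·K.
Right side:
  J = kg·m²·s⁻².
  V = kg·m²·s⁻³·A⁻¹.
  So V⁻¹ = kg⁻¹·m⁻²·s³·A.
  Gy = m²·s⁻².
  So Gy² = m⁴·s⁻⁴.
  C = s·A.
  So C⁻¹ = s⁻¹·A⁻¹.
  Combining: s·J·V⁻¹·K·Gy²·C⁻¹ = s · (kg·m²·s⁻²) · (kg⁻¹·m⁻²·s³·A) · K · (m⁴·s⁻⁴) · (s⁻¹·A⁻¹) = m⁴·s⁻³·K.
Both reduce to m⁴·s⁻³·K.

Yes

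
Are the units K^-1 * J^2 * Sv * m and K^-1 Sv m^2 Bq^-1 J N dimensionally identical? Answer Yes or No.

Left side:
  J = kg·m²·s⁻².
  So J² = kg²·m⁴·s⁻⁴.
  Sv = m²·s⁻².
  Combining: K⁻¹·J²·Sv·m = K⁻¹ · (kg²·m⁴·s⁻⁴) · (m²·s⁻²) · m = kg²·m⁷·s⁻⁶·K⁻¹.
Right side:
  Sv = J/kg (equivalent dose = energy per mass),
      = m²·s⁻².
  Bq = 1/s = s⁻¹ (activity is decays per second).
  So Bq⁻¹ = s.
  J = N·m (work = force × distance),
      = kg·m²·s⁻².
  N = kg·m/s² = kg·m·s⁻² (force = mass × acceleration).
  Combining: K⁻¹·Sv·m²·Bq⁻¹·J·N = K⁻¹ · (m²·s⁻²) · m² · s · (kg·m²·s⁻²) · (kg·m·s⁻²) = kg²·m⁷·s⁻⁵·K⁻¹.
Left is kg²·m⁷·s⁻⁶·K⁻¹; right is kg²·m⁷·s⁻⁵·K⁻¹ — different.

No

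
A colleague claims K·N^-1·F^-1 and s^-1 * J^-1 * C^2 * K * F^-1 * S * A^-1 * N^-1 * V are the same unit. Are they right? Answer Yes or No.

No

Left side:
  N = kg·m·s⁻².
  So N⁻¹ = kg⁻¹·m⁻¹·s².
  F = kg⁻¹·m⁻²·s⁴·A².
  So F⁻¹ = kg·m²·s⁻⁴·A⁻².
  Combining: K·N⁻¹·F⁻¹ = K · (kg⁻¹·m⁻¹·s²) · (kg·m²·s⁻⁴·A⁻²) = m·s⁻²·A⁻²·K.
Right side:
  J = kg·m²·s⁻².
  So J⁻¹ = kg⁻¹·m⁻²·s².
  C = s·A.
  So C² = s²·A².
  F = kg⁻¹·m⁻²·s⁴·A².
  So F⁻¹ = kg·m²·s⁻⁴·A⁻².
  S = kg⁻¹·m⁻²·s³·A².
  N = kg·m·s⁻².
  So N⁻¹ = kg⁻¹·m⁻¹·s².
  V = kg·m²·s⁻³·A⁻¹.
  Combining: s⁻¹·J⁻¹·C²·K·F⁻¹·S·A⁻¹·N⁻¹·V = s⁻¹ · (kg⁻¹·m⁻²·s²) · (s²·A²) · K · (kg·m²·s⁻⁴·A⁻²) · (kg⁻¹·m⁻²·s³·A²) · A⁻¹ · (kg⁻¹·m⁻¹·s²) · (kg·m²·s⁻³·A⁻¹) = kg⁻¹·m⁻¹·s·K.
Left is m·s⁻²·A⁻²·K; right is kg⁻¹·m⁻¹·s·K — different.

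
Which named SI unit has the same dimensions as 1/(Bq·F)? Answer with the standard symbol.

Bq = 1/s = s⁻¹ (activity is decays per second).
So Bq⁻¹ = s.
F = C/V (capacitance = charge per voltage),
    = A·s/(kg·m²·s⁻³·A⁻¹) (substituting C and V),
    = kg⁻¹·m⁻²·s⁴·A².
So F⁻¹ = kg·m²·s⁻⁴·A⁻².
Combining: Bq⁻¹·F⁻¹ = s · (kg·m²·s⁻⁴·A⁻²) = kg·m²·s⁻³·A⁻².
kg·m²·s⁻³·A⁻² is the base-SI form of the ohm.

Ω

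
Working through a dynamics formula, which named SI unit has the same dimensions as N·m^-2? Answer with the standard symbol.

Pa

N = kg·m·s⁻².
Combining: N·m⁻² = (kg·m·s⁻²) · m⁻² = kg·m⁻¹·s⁻².
kg·m⁻¹·s⁻² is the base-SI form of the pascal.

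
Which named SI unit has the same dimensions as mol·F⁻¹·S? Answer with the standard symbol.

F = kg⁻¹·m⁻²·s⁴·A².
So F⁻¹ = kg·m²·s⁻⁴·A⁻².
S = kg⁻¹·m⁻²·s³·A².
Combining: mol·F⁻¹·S = mol · (kg·m²·s⁻⁴·A⁻²) · (kg⁻¹·m⁻²·s³·A²) = s⁻¹·mol.
s⁻¹·mol is the base-SI form of the katal.

kat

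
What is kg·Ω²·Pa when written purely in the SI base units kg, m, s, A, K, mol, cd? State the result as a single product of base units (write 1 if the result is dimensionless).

Ω = V/A (resistance = voltage per current),
    = kg·m²·s⁻³·A⁻².
So Ω² = kg²·m⁴·s⁻⁶·A⁻⁴.
Pa = N/m² (pressure = force per area),
    = kg·m⁻¹·s⁻².
Combining: kg·Ω²·Pa = kg · (kg²·m⁴·s⁻⁶·A⁻⁴) · (kg·m⁻¹·s⁻²) = kg⁴·m³·s⁻⁸·A⁻⁴.

kg⁴·m³·s⁻⁸·A⁻⁴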